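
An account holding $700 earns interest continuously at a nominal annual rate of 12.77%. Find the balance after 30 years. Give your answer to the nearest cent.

A = P·e^(rt) = 700·e^(0.1277·30) = 700·e^3.831.
e^3.831 ≈ 46.108623811, so A ≈ 32,276.0367.

$32,276.04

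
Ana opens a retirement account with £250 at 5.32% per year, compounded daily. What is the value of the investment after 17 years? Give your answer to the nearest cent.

Growth factor = (1 + 0.0532/365)^6205 ≈ 2.4702864.
A ≈ 250 × 2.4702864 ≈ 617.5716.

£617.57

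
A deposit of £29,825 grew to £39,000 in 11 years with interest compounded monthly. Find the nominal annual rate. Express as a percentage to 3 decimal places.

(1 + r/12)^132 = 39,000/29,825 = 1.30763.
1 + r/12 = 1.30763^(1/132) ≈ 1.002034, so r/12 ≈ 0.002034.
r ≈ 12·0.002034 = 2.44079%.

2.441%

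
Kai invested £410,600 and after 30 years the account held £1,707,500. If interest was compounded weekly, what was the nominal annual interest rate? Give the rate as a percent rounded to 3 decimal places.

(1 + r/52)^1560 = 1,707,500/410,600 = 4.15855.
1 + r/52 = 4.15855^(1/1560) ≈ 1.000914, so r/52 ≈ 0.000913985.
r ≈ 52·0.000913985 = 4.75272%.

4.753%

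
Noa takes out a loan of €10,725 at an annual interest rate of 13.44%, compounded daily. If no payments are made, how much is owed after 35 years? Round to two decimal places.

€1,182,884.97

Periodic rate = 13.44%/365 = 0.000368219; periods = 365·35 = 12775.
A = 10,725·(1 + 0.1344/365)^12775 ≈ 10,725·110.292305164 ≈ 1,182,884.9729.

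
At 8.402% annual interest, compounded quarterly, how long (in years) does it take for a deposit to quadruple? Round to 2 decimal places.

16.67 years

(1 + 0.021005)^(4t) = 4.
4t = ln 4 / ln(1 + 0.021005) ≈ 1.3863/0.0207874 ≈ 66.6890.
t ≈ 16.6723.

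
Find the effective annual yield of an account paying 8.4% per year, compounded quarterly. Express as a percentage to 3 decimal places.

EAR = (1 + 8.4%/4)^4 − 1 = (1 + 0.021)^4 − 1.
(1 + 0.021)^4 ≈ 1.086683, so EAR ≈ 8.66832%.

8.668%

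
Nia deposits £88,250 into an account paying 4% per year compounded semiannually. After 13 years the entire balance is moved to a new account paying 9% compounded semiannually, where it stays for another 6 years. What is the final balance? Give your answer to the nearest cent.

£250,446.33

Phase 1: 88,250·(1 + 0.02)^26 ≈ 147,679.1486.
Phase 2: 147,679.1486·(1 + 0.045)^12 ≈ 250,446.3261.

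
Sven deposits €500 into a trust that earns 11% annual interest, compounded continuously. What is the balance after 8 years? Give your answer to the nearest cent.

€1,205.45

A = P·e^(rt) = 500·e^(0.11·8) = 500·e^0.88.
e^0.88 ≈ 2.410899706, so A ≈ 1,205.4499.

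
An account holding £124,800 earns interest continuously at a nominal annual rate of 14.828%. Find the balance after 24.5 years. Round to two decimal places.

£4,720,039.54

A = P·e^(rt) = 124,800·e^(0.14828·24.5) = 124,800·e^3.63286.
e^3.63286 ≈ 37.82082965773, so A ≈ 4,720,039.5413.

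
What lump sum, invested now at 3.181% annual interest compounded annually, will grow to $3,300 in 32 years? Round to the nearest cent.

Annual rate = 3.181% = 0.03181; 32 periods.
P = 3,300/(1 + 0.03181)^32 ≈ 3,300/2.723901781 ≈ 1,211.4974.

$1,211.50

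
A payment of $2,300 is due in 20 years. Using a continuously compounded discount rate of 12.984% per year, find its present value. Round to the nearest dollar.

$171

P = A·e^(−rt) = 2,300·e^(−2.5968).
e^(−2.5968) ≈ 0.07451163435, so P ≈ 171.3768.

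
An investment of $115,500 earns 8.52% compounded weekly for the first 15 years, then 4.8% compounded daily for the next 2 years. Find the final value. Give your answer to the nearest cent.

After 15 years at 8.52%: 115,500 × 3.58570162175 ≈ 414,148.5373.
Then 2 years at 4.8%: 414,148.5373 × 1.10075211627 ≈ 455,874.8789.

$455,874.88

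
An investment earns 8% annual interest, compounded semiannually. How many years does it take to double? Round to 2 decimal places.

8.84 years

(1 + 0.04)^(2t) = 2.
2t = ln 2 / ln(1 + 0.04) ≈ 0.69315/0.0392207 ≈ 17.6730.
t ≈ 8.8365.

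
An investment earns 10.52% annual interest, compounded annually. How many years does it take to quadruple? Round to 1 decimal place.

(1 + 0.1052)^t = 4.
t = ln 4 / ln(1 + 0.1052) ≈ 1.3863/0.100026 ≈ 13.8593.

13.9 years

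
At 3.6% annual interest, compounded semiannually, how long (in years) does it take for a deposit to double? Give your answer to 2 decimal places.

(1 + 0.018)^(2t) = 2.
2t = ln 2 / ln(1 + 0.018) ≈ 0.69315/0.0178399 ≈ 38.8537.
t ≈ 19.4269.

19.43 years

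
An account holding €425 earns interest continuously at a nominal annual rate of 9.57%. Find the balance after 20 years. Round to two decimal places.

€2,881.57

A = P·e^(rt) = 425·e^(0.0957·20) = 425·e^1.914.
e^1.914 ≈ 6.780155251, so A ≈ 2,881.5660.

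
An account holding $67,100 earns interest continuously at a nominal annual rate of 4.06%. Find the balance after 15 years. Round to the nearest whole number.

A = P·e^(rt) = 67,100·e^(0.0406·15) = 67,100·e^0.609.
e^0.609 ≈ 1.83859188729, so A ≈ 123,369.5156.

$123,370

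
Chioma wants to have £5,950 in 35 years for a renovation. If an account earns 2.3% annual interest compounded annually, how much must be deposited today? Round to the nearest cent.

£2,684.54

Annual rate = 2.3% = 0.023; 35 periods.
P = 5,950/(1 + 0.023)^35 ≈ 5,950/2.216395093 ≈ 2,684.5394.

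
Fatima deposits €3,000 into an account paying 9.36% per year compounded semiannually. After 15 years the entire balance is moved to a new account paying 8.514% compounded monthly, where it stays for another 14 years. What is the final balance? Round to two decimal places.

After 15 years at 9.36%: 3,000 × 3.9437685471 ≈ 11,831.3056.
Then 14 years at 8.514%: 11,831.3056 × 3.2796982354 ≈ 38,803.1122.

€38,803.11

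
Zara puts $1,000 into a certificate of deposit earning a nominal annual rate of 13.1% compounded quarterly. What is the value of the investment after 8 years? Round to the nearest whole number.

Growth factor = (1 + 0.03275)^32 ≈ 2.80444235.
A ≈ 1,000 × 2.80444235 ≈ 2,804.4423.

$2,804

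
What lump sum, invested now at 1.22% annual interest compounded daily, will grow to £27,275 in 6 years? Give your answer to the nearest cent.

Growth factor = (1 + 0.0122/365)^2190 ≈ 1.0759443883.
P = 27,275/1.0759443883 ≈ 25,349.8232.

£25,349.82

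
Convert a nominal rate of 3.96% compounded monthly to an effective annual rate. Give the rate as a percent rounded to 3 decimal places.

4.033%

One year is 12 periods at 0.0033 each: (1 + 0.0033)^12 ≈ 1.040327.
EAR = 1.040327 − 1 ≈ 4.03267%.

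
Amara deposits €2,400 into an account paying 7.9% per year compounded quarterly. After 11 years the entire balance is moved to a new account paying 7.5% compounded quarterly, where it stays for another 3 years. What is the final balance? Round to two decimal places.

€7,091.63

Phase 1: 2,400·(1 + 0.01975)^44 ≈ 5,674.5922.
Phase 2: 5,674.5922·(1 + 0.01875)^12 ≈ 7,091.6308.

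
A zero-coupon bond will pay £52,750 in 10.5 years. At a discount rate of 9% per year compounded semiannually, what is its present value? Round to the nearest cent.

Periodic rate = 9%/2 = 0.045; 21 periods.
P = 52,750/(1 + 0.045)^21 ≈ 52,750/2.520241156 ≈ 20,930.5367.

£20,930.54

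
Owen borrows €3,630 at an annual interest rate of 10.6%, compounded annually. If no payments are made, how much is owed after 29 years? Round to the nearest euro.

€67,423

Growth factor = (1 + 0.106)^29 ≈ 18.573710927.
A ≈ 3,630 × 18.573710927 ≈ 67,422.5707.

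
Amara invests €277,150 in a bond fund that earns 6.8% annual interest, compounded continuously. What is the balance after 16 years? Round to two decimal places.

€822,673.07

A = P·e^(rt) = 277,150·e^(0.068·16) = 277,150·e^1.088.
e^1.088 ≈ 2.968331469, so A ≈ 822,673.0666.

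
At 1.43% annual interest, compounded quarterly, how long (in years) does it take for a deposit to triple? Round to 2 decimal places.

76.96 years

(1 + 0.003575)^(4t) = 3.
4t = ln 3 / ln(1 + 0.003575) ≈ 1.0986/0.00356862 ≈ 307.8531.
t ≈ 76.9633.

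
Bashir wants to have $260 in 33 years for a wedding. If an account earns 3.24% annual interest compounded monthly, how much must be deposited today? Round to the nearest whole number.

Periodic rate = 3.24%/12 = 0.0027; 396 periods.
P = 260/(1 + 0.0027)^396 ≈ 260/2.90885395 ≈ 89.3823.

$89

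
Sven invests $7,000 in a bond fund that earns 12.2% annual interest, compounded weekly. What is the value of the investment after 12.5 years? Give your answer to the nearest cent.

$32,108.60

Growth factor = (1 + 0.122/52)^650 ≈ 4.5869432833.
A ≈ 7,000 × 4.5869432833 ≈ 32,108.6030.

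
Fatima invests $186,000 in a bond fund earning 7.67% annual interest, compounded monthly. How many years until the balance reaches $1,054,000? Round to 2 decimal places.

(1 + 0.00639167)^(12t) = 1,054,000/186,000 = 5.6667.
12t·ln(1 + 0.00639167) = ln(5.6667); 12t = 1.7346/0.00637133 ≈ 272.2512.
t ≈ 22.6876 years.

22.69 years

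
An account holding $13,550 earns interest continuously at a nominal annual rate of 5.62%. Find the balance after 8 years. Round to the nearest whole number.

A = P·e^(rt) = 13,550·e^(0.0562·8) = 13,550·e^0.4496.
e^0.4496 ≈ 1.5676849861, so A ≈ 21,242.1316.

$21,242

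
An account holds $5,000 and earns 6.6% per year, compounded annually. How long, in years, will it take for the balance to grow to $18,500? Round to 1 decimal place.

We need (1 + 0.066)^t = 3.7, so t = ln 3.7 / ln 1.066 ≈ 20.4704.

20.5 years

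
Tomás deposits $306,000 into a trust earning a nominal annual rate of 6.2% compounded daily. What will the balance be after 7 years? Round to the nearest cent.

$472,268.77

Periodic rate = 6.2%/365 = 0.000169863; periods = 365·7 = 2555.
A = 306,000·(1 + 0.062/365)^2555 ≈ 306,000·1.54336198476 ≈ 472,268.7673.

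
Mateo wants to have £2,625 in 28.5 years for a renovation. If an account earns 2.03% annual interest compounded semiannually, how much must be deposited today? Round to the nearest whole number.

£1,476

Growth factor = (1 + 0.01015)^57 ≈ 1.778256832.
P = 2,625/1.778256832 ≈ 1,476.1647.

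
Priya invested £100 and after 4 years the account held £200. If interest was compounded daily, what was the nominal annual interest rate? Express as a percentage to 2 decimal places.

17.33%

(1 + r/365)^1460 = 200/100 = 2.
1 + r/365 = 2^(1/1460) ≈ 1.000475, so r/365 ≈ 0.000474871.
r ≈ 365·0.000474871 = 17.33279%.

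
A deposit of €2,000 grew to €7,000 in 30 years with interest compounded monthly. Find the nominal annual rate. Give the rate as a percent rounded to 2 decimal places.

(1 + r/12)^360 = 7,000/2,000 = 3.5.
1 + r/12 = 3.5^(1/360) ≈ 1.003486, so r/12 ≈ 0.00348596.
r ≈ 12·0.00348596 = 4.18315%.

4.18%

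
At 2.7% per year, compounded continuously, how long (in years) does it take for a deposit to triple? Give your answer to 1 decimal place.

40.7 years

e^(0.027t) = 3, so 0.027t = ln 3 ≈ 1.0986.
t ≈ 1.0986/0.027 ≈ 40.6893.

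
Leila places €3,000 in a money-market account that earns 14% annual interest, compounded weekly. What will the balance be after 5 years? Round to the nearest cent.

Growth factor = (1 + 0.14/52)^260 ≈ 2.011859422.
A ≈ 3,000 × 2.011859422 ≈ 6,035.5783.

€6,035.58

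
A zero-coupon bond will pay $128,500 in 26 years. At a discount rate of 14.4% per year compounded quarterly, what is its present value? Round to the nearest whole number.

Growth factor = (1 + 0.036)^104 ≈ 39.5744203615.
P = 128,500/39.5744203615 ≈ 3,247.0469.

$3,247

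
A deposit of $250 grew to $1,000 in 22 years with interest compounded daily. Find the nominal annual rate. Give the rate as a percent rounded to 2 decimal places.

The 8030-period growth factor is 1,000/250 = 4.
r/365 = 4^(1/8030) − 1 ≈ 0.000172654, so r ≈ 365·0.000172654 = 6.30188%.

6.30%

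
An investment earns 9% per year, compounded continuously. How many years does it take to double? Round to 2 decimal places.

e^(0.09t) = 2, so 0.09t = ln 2 ≈ 0.69315.
t ≈ 0.69315/0.09 ≈ 7.7016.

7.70 years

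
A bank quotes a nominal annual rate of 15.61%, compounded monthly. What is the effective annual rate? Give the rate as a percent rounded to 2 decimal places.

16.78%

One year is 12 periods at 0.0130083 each: (1 + 0.0130083)^12 ≈ 1.167767.
EAR = 1.167767 − 1 ≈ 16.77670%.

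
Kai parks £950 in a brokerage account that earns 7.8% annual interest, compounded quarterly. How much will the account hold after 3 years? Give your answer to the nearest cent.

£1,197.76

Growth factor = (1 + 0.0195)^12 ≈ 1.260801629.
A ≈ 950 × 1.260801629 ≈ 1,197.7615.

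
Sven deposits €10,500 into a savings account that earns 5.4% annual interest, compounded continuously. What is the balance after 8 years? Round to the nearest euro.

A = P·e^(rt) = 10,500·e^(0.054·8) = 10,500·e^0.432.
e^0.432 ≈ 1.5403351152, so A ≈ 16,173.5187.

€16,174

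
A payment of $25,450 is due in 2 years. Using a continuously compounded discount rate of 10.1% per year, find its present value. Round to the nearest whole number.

$20,795

P = A·e^(−rt) = 25,450·e^(−0.202).
e^(−0.202) ≈ 0.81709492794, so P ≈ 20,795.0659.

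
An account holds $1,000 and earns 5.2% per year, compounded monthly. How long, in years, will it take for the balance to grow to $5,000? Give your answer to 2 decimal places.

31.02 years

(1 + 0.00433333)^(12t) = 5,000/1,000 = 5.
12t·ln(1 + 0.00433333) = ln(5); 12t = 1.6094/0.00432397 ≈ 372.2129.
t ≈ 31.0177 years.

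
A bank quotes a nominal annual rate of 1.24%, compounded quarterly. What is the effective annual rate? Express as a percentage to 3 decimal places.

EAR = (1 + 1.24%/4)^4 − 1 = (1 + 0.0031)^4 − 1.
(1 + 0.0031)^4 ≈ 1.012458, so EAR ≈ 1.24578%.

1.246%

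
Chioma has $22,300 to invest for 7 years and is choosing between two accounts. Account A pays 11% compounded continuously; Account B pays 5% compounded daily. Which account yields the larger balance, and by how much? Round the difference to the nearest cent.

A: e^(0.11·7) = e^0.77 ≈ 2.1597662538, so 22,300 × 2.1597662538 ≈ 48,162.7875.
B: (1 + 0.05/365)^2555 ≈ 1.4190335334, so 22,300 × 1.4190335334 ≈ 31,644.4478.
Difference ≈ 16,518.3397 in favor of A.

Account A, by $16,518.34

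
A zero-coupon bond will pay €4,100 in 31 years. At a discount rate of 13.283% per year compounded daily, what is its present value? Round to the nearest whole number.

€67

Growth factor = (1 + 0.13283/365)^11315 ≈ 61.37367051.
P = 4,100/61.37367051 ≈ 66.8039.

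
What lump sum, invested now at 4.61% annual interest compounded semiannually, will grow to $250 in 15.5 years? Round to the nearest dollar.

Periodic rate = 4.61%/2 = 0.02305; 31 periods.
P = 250/(1 + 0.02305)^31 ≈ 250/2.02676152 ≈ 123.3495.

$123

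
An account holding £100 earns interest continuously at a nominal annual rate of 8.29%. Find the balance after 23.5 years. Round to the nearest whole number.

£702

A = P·e^(rt) = 100·e^(0.0829·23.5) = 100·e^1.94815.
e^1.94815 ≈ 7.01569653, so A ≈ 701.5697.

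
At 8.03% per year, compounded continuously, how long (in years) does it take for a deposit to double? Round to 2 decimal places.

e^(0.0803t) = 2, so 0.0803t = ln 2 ≈ 0.69315.
t ≈ 0.69315/0.0803 ≈ 8.6320.

8.63 years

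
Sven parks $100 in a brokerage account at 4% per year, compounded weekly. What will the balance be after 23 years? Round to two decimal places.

$250.84

Periodic rate = 4%/52 = 0.000769231; periods = 52·23 = 1196.
A = 100·(1 + 0.04/52)^1196 ≈ 100·2.5084031 ≈ 250.8403.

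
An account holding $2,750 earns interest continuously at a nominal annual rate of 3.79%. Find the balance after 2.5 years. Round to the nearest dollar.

$3,023

A = P·e^(rt) = 2,750·e^(0.0379·2.5) = 2,750·e^0.09475.
e^0.09475 ≈ 1.099383975, so A ≈ 3,023.3059.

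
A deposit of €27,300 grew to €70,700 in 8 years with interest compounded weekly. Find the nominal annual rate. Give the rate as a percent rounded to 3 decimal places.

The 416-period growth factor is 70,700/27,300 = 2.58974.
r/52 = 2.58974^(1/416) − 1 ≈ 0.00229002, so r ≈ 52·0.00229002 = 11.90810%.

11.908%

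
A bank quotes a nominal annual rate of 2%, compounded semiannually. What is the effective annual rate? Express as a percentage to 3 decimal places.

2.010%

EAR = (1 + 2%/2)^2 − 1 = (1 + 0.01)^2 − 1.
(1 + 0.01)^2 ≈ 1.0201, so EAR ≈ 2.01000%.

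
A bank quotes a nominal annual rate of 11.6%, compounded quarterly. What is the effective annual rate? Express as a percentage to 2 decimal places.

EAR = (1 + 11.6%/4)^4 − 1 = (1 + 0.029)^4 − 1.
(1 + 0.029)^4 ≈ 1.121144, so EAR ≈ 12.11443%.

12.11%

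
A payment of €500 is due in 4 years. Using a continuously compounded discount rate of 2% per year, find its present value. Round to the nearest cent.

P = A·e^(−rt) = 500·e^(−0.08).
e^(−0.08) ≈ 0.923116346, so P ≈ 461.5582.

€461.56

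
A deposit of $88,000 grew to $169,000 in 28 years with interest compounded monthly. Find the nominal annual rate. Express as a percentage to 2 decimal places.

(1 + r/12)^336 = 169,000/88,000 = 1.92045.
1 + r/12 = 1.92045^(1/336) ≈ 1.001944, so r/12 ≈ 0.00194404.
r ≈ 12·0.00194404 = 2.33284%.

2.33%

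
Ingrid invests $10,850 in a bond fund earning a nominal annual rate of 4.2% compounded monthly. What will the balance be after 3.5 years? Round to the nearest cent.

Growth factor = (1 + 0.0035)^42 ≈ 1.1580567081.
A ≈ 10,850 × 1.1580567081 ≈ 12,564.9153.

$12,564.92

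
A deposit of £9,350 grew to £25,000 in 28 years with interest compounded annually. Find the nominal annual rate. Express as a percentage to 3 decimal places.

3.575%

(1 + r)^28 = 25,000/9,350 = 2.6738.
1 + r = 2.6738^(1/28) ≈ 1.035749, so r ≈ 0.0357492.
r ≈ 3.57492%.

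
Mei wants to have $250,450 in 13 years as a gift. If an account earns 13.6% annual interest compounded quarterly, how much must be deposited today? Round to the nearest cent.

Periodic rate = 13.6%/4 = 0.034; 52 periods.
P = 250,450/(1 + 0.034)^52 ≈ 250,450/5.68942026602 ≈ 44,020.3023.

$44,020.30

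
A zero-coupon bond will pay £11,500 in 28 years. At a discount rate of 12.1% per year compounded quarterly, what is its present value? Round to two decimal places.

£408.44

Growth factor = (1 + 0.03025)^112 ≈ 28.156184219.
P = 11,500/28.156184219 ≈ 408.4360.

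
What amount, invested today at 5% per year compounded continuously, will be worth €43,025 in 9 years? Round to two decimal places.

P = A·e^(−rt) = 43,025·e^(−0.45).
e^(−0.45) ≈ 0.63762815162, so P ≈ 27,433.9512.

€27,433.95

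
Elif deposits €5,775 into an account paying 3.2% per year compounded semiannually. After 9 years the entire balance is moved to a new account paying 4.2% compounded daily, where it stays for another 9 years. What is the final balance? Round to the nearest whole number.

€11,215

After 9 years at 3.2%: 5,775 × 1.3307201805 ≈ 7,684.9090.
Then 9 years at 4.2%: 7,684.9090 × 1.4593312075 ≈ 11,214.8276.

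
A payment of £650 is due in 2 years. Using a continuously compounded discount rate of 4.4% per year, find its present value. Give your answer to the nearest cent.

P = A·e^(−rt) = 650·e^(−0.088).
e^(−0.088) ≈ 0.915760877, so P ≈ 595.2446.

£595.24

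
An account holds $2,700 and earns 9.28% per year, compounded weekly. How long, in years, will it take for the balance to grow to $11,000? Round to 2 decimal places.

15.15 years

(1 + 0.00178462)^(52t) = 11,000/2,700 = 4.0741.
52t·ln(1 + 0.00178462) = ln(4.0741); 52t = 1.4046/0.00178302 ≈ 787.7868.
t ≈ 15.1497 years.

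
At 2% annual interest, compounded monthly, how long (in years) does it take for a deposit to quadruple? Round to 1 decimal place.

69.4 years

(1 + 0.00166667)^(12t) = 4.
12t = ln 4 / ln(1 + 0.00166667) ≈ 1.3863/0.00166528 ≈ 832.4696.
t ≈ 69.3725.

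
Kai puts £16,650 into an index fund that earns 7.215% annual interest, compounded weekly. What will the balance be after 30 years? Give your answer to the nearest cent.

Growth factor = (1 + 0.0013875)^1560 ≈ 8.6971880927.
A ≈ 16,650 × 8.6971880927 ≈ 144,808.1817.

£144,808.18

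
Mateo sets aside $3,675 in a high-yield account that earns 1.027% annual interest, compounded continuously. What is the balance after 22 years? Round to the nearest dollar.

$4,607

A = P·e^(rt) = 3,675·e^(0.01027·22) = 3,675·e^0.22594.
e^0.22594 ≈ 1.253500453, so A ≈ 4,606.6142.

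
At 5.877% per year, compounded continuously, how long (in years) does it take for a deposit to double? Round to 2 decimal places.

e^(0.05877t) = 2, so 0.05877t = ln 2 ≈ 0.69315.
t ≈ 0.69315/0.05877 ≈ 11.7942.

11.79 years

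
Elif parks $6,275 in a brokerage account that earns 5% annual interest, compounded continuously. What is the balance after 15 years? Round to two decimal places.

A = P·e^(rt) = 6,275·e^(0.05·15) = 6,275·e^0.75.
e^0.75 ≈ 2.1170000166, so A ≈ 13,284.1751.

$13,284.18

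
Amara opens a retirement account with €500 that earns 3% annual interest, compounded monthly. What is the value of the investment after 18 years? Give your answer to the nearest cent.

Growth factor = (1 + 0.0025)^216 ≈ 1.71485087.
A ≈ 500 × 1.71485087 ≈ 857.4254.

€857.43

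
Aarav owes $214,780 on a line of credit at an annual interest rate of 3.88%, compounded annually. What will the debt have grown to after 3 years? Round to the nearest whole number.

$240,763

Annual rate = 3.88% = 0.0388; years = 3.
A = 214,780·(1 + 0.0388)^3 ≈ 214,780·1.12097473107 ≈ 240,762.9527.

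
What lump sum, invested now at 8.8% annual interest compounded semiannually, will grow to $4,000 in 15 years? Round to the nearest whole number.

$1,099

Growth factor = (1 + 0.044)^30 ≈ 3.63927572.
P = 4,000/3.63927572 ≈ 1,099.1198.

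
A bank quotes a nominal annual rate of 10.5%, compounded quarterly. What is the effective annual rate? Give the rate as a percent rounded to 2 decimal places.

10.92%

EAR = (1 + 10.5%/4)^4 − 1 = (1 + 0.02625)^4 − 1.
(1 + 0.02625)^4 ≈ 1.109207, so EAR ≈ 10.92072%.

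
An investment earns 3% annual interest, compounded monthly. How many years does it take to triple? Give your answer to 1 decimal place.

36.7 years

(1 + 0.0025)^(12t) = 3.
12t = ln 3 / ln(1 + 0.0025) ≈ 1.0986/0.00249688 ≈ 439.9940.
t ≈ 36.6662.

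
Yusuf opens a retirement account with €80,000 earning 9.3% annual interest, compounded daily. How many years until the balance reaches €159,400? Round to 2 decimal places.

7.41 years

We need (1 + 0.000254795)^(365t) = 1.9925, so 365t = ln 1.9925 / ln 1.000255 ≈ 2706.0156.
t ≈ 2706.0156/365 = 7.4137 years.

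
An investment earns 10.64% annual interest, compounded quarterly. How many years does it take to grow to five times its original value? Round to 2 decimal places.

(1 + 0.0266)^(4t) = 5.
4t = ln 5 / ln(1 + 0.0266) ≈ 1.6094/0.0262524 ≈ 61.3064.
t ≈ 15.3266.

15.33 years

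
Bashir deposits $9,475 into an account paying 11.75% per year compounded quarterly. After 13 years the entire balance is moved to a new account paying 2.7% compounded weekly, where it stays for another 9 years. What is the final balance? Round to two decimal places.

$54,439.41

Phase 1: 9,475·(1 + 0.029375)^52 ≈ 42,697.9749.
Phase 2: 42,697.9749·(1 + 0.027/52)^468 ≈ 54,439.4148.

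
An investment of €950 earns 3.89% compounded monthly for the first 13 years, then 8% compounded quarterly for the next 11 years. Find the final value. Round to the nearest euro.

€3,762

Phase 1: 950·(1 + 0.0389/12)^156 ≈ 1,573.9507.
Phase 2: 1,573.9507·(1 + 0.02)^44 ≈ 3,761.8258.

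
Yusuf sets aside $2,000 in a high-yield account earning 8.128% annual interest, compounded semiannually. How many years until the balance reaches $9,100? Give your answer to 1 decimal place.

(1 + 0.04064)^(2t) = 9,100/2,000 = 4.55.
2t·ln(1 + 0.04064) = ln(4.55); 2t = 1.5151/0.0398359 ≈ 38.0342.
t ≈ 19.0171 years.

19.0 years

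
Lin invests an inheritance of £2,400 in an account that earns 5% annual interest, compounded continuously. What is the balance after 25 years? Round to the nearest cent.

£8,376.82

A = P·e^(rt) = 2,400·e^(0.05·25) = 2,400·e^1.25.
e^1.25 ≈ 3.490342957, so A ≈ 8,376.8231.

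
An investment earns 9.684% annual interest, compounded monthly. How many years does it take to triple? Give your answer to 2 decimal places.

11.39 years

(1 + 0.00807)^(12t) = 3.
12t = ln 3 / ln(1 + 0.00807) ≈ 1.0986/0.00803761 ≈ 136.6839.
t ≈ 11.3903.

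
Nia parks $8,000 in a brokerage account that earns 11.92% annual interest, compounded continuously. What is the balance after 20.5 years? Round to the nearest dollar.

A = P·e^(rt) = 8,000·e^(0.1192·20.5) = 8,000·e^2.4436.
e^2.4436 ≈ 11.514418124, so A ≈ 92,115.3450.

$92,115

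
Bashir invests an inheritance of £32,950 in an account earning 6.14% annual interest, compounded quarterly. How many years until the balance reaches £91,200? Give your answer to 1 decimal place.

16.7 years

We need (1 + 0.01535)^(4t) = 2.7678, so 4t = ln 2.7678 / ln 1.01535 ≈ 66.8311.
t ≈ 66.8311/4 = 16.7078 years.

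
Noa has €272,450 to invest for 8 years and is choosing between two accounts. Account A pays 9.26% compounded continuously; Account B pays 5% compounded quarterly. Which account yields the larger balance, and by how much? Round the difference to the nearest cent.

Account A, by €166,053.49

A: e^(0.0926·8) = e^0.7408 ≈ 2.09761293378, so 272,450 × 2.09761293378 ≈ 571,494.6438.
B: (1 + 0.0125)^32 ≈ 1.48813050859, so 272,450 × 1.48813050859 ≈ 405,441.1571.
Difference ≈ 166,053.4867 in favor of A.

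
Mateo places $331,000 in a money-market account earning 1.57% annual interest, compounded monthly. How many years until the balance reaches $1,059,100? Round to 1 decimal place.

(1 + 0.00130833)^(12t) = 1,059,100/331,000 = 3.1997.
12t·ln(1 + 0.00130833) = ln(3.1997); 12t = 1.1631/0.00130748 ≈ 889.5417.
t ≈ 74.1285 years.

74.1 years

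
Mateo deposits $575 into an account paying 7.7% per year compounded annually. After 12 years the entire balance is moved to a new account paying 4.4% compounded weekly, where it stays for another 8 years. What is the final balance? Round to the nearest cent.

Phase 1: 575·(1 + 0.077)^12 ≈ 1,400.4135.
Phase 2: 1,400.4135·(1 + 0.044/52)^416 ≈ 1,990.9635.

$1,990.96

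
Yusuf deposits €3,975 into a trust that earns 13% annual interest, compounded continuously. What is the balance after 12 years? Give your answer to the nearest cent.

A = P·e^(rt) = 3,975·e^(0.13·12) = 3,975·e^1.56.
e^1.56 ≈ 4.7588212451, so A ≈ 18,916.3144.

€18,916.31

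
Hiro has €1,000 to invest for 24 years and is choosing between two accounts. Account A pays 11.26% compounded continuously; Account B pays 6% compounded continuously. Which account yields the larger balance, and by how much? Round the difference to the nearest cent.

Account A, by €10,694.79

A: e^(0.1126·24) = e^2.7024 ≈ 14.915485969, so 1,000 × 14.915485969 ≈ 14,915.4860.
B: e^(0.06·24) = e^1.44 ≈ 4.220695817, so 1,000 × 4.220695817 ≈ 4,220.6958.
Difference ≈ 10,694.7902 in favor of A.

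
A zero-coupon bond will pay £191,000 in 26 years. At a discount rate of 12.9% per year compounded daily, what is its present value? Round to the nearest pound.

£6,678

Periodic rate = 12.9%/365 = 0.000353425; 9490 periods.
P = 191,000/(1 + 0.129/365)^9490 ≈ 191,000/28.600020839 ≈ 6,678.3168.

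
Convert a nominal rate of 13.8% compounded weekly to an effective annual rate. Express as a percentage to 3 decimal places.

14.777%

One year is 52 periods at 0.00265385 each: (1 + 0.00265385)^52 ≈ 1.147766.
EAR = 1.147766 − 1 ≈ 14.77657%.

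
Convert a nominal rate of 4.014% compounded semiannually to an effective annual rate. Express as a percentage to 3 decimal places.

EAR = (1 + 4.014%/2)^2 − 1 = (1 + 0.02007)^2 − 1.
(1 + 0.02007)^2 ≈ 1.040543, so EAR ≈ 4.05428%.

4.054%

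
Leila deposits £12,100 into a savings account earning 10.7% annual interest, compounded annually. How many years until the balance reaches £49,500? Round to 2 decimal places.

13.86 years

We need (1 + 0.107)^t = 4.0909, so t = ln 4.0909 / ln 1.107 ≈ 13.8585.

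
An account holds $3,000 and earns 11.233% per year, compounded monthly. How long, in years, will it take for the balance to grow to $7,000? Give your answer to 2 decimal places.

(1 + 0.00936083)^(12t) = 7,000/3,000 = 2.3333.
12t·ln(1 + 0.00936083) = ln(2.3333); 12t = 0.8473/0.00931729 ≈ 90.9382.
t ≈ 7.5782 years.

7.58 years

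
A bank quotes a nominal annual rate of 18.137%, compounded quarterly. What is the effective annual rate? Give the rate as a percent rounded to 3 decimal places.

19.408%

One year is 4 periods at 0.0453425 each: (1 + 0.0453425)^4 ≈ 1.194083.
EAR = 1.194083 − 1 ≈ 19.40828%.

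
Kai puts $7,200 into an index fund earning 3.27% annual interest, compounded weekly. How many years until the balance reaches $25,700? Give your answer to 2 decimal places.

38.92 years

(1 + 0.000628846)^(52t) = 25,700/7,200 = 3.5694.
52t·ln(1 + 0.000628846) = ln(3.5694); 52t = 1.2724/0.000628649 ≈ 2024.0404.
t ≈ 38.9239 years.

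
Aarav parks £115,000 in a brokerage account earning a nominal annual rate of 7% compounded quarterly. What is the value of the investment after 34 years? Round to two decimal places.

Periodic rate = 7%/4 = 0.0175; periods = 4·34 = 136.
A = 115,000·(1 + 0.0175)^136 ≈ 115,000·10.58475558375 ≈ 1,217,246.8921.

£1,217,246.89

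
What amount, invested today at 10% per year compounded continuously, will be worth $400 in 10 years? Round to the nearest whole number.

P = A·e^(−rt) = 400·e^(−1).
e^(−1) ≈ 0.367879441, so P ≈ 147.1518.

$147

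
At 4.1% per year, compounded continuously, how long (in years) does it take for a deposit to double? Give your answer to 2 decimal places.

16.91 years

e^(0.041t) = 2, so 0.041t = ln 2 ≈ 0.69315.
t ≈ 0.69315/0.041 ≈ 16.9060.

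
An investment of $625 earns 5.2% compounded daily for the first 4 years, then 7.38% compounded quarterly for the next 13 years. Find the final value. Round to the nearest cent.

Phase 1: 625·(1 + 0.052/365)^1460 ≈ 769.4968.
Phase 2: 769.4968·(1 + 0.01845)^52 ≈ 1,991.0029.

$1,991.00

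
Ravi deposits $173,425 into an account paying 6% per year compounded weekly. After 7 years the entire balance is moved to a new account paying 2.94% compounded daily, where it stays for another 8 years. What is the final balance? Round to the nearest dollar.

After 7 years at 6%: 173,425 × 1.52159310067 ≈ 263,882.2835.
Then 8 years at 2.94%: 263,882.2835 × 1.26514979232 ≈ 333,850.6161.

$333,851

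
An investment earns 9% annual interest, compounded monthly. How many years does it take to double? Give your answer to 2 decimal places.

(1 + 0.0075)^(12t) = 2.
12t = ln 2 / ln(1 + 0.0075) ≈ 0.69315/0.00747201 ≈ 92.7658.
t ≈ 7.7305.

7.73 years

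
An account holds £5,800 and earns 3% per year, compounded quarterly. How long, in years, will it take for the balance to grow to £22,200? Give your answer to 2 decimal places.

We need (1 + 0.0075)^(4t) = 3.8276, so 4t = ln 3.8276 / ln 1.0075 ≈ 179.6349.
t ≈ 179.6349/4 = 44.9087 years.

44.91 years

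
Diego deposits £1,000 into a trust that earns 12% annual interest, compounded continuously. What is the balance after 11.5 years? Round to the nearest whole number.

A = P·e^(rt) = 1,000·e^(0.12·11.5) = 1,000·e^1.38.
e^1.38 ≈ 3.974901627, so A ≈ 3,974.9016.

£3,975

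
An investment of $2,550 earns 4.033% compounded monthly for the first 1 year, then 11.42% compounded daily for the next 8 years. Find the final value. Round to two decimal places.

$6,618.13

Phase 1: 2,550·(1 + 0.04033/12)^12 ≈ 2,654.7639.
Phase 2: 2,654.7639·(1 + 0.1142/365)^2920 ≈ 6,618.1300.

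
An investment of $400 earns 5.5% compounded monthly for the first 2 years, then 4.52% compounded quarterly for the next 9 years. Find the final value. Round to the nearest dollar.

Phase 1: 400·(1 + 0.055/12)^24 ≈ 446.3990.
Phase 2: 446.3990·(1 + 0.0113)^36 ≈ 668.9652.

$669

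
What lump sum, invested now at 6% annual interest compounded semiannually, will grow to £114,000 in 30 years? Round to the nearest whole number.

£19,350

Periodic rate = 6%/2 = 0.03; 60 periods.
P = 114,000/(1 + 0.03)^60 ≈ 114,000/5.89160310405 ≈ 19,349.5723.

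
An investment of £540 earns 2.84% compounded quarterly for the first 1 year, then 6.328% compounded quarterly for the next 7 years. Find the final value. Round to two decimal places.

After 1 years at 2.84%: 540 × 1.02870389 ≈ 555.5001.
Then 7 years at 6.328%: 555.5001 × 1.55191974 ≈ 862.0916.

£862.09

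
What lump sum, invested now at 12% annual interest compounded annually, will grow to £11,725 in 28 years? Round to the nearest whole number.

Growth factor = (1 + 0.12)^28 ≈ 23.883866487.
P = 11,725/23.883866487 ≈ 490.9172.

£491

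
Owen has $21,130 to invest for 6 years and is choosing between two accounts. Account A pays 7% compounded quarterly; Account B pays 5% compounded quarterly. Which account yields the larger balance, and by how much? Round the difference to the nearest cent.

Account A, by $3,572.91

A: (1 + 0.0175)^24 ≈ 1.5164427864, so 21,130 × 1.5164427864 ≈ 32,042.4361.
B: (1 + 0.0125)^24 ≈ 1.3473510504, so 21,130 × 1.3473510504 ≈ 28,469.5277.
Difference ≈ 3,572.9084 in favor of A.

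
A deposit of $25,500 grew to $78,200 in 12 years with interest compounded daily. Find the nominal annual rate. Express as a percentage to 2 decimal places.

(1 + r/365)^4380 = 78,200/25,500 = 3.06667.
1 + r/365 = 3.06667^(1/4380) ≈ 1.000256, so r/365 ≈ 0.000255875.
r ≈ 365·0.000255875 = 9.33945%.

9.34%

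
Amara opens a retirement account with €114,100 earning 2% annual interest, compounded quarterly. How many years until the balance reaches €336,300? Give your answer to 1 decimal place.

(1 + 0.005)^(4t) = 336,300/114,100 = 2.9474.
4t·ln(1 + 0.005) = ln(2.9474); 4t = 1.0809/0.00498754 ≈ 216.7257.
t ≈ 54.1814 years.

54.2 years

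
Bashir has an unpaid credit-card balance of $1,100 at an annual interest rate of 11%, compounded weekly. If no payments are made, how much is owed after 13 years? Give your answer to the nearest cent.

Periodic rate = 11%/52 = 0.00211538; periods = 52·13 = 676.
A = 1,100·(1 + 0.11/52)^676 ≈ 1,100·4.172392572 ≈ 4,589.6318.

$4,589.63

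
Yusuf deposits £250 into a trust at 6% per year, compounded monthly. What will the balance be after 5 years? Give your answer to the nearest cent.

£337.21

Periodic rate = 6%/12 = 0.005; periods = 12·5 = 60.
A = 250·(1 + 0.005)^60 ≈ 250·1.34885015 ≈ 337.2125.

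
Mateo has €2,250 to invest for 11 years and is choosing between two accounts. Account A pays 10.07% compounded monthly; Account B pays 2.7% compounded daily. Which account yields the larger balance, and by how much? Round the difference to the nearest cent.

Account A growth factor: (1 + 0.1007/12)^132 ≈ 3.013427437; balance ≈ 6,780.2117.
Account B growth factor: (1 + 0.027/365)^4015 ≈ 1.345800517; balance ≈ 3,028.0512.
Account A is larger by 3,752.1606.

Account A, by €3,752.16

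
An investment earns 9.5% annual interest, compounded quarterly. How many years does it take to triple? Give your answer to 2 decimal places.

(1 + 0.02375)^(4t) = 3.
4t = ln 3 / ln(1 + 0.02375) ≈ 1.0986/0.0234724 ≈ 46.8045.
t ≈ 11.7011.

11.70 years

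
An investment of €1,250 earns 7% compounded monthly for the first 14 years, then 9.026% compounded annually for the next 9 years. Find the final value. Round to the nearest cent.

€7,228.58

After 14 years at 7%: 1,250 × 2.656880616 ≈ 3,321.1008.
Then 9 years at 9.026%: 3,321.1008 × 2.176560327 ≈ 7,228.5762.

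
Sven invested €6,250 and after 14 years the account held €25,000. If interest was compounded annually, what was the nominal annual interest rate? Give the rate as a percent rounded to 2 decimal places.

The 14-period growth factor is 25,000/6,250 = 4.
r = 4^(1/14) − 1 ≈ 0.10409, i.e. 10.40895%.

10.41%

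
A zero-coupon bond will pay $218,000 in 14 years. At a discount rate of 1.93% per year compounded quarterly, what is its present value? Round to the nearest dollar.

$166,492

Periodic rate = 1.93%/4 = 0.004825; 56 periods.
P = 218,000/(1 + 0.004825)^56 ≈ 218,000/1.30937540279 ≈ 166,491.5956.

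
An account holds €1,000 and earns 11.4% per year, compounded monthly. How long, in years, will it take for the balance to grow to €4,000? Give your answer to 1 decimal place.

12.2 years

We need (1 + 0.0095)^(12t) = 4, so 12t = ln 4 / ln 1.0095 ≈ 146.6178.
t ≈ 146.6178/12 = 12.2181 years.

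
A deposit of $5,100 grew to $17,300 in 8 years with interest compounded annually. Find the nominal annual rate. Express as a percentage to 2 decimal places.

The 8-period growth factor is 17,300/5,100 = 3.39216.
r = 3.39216^(1/8) − 1 ≈ 0.164956, i.e. 16.49559%.

16.50%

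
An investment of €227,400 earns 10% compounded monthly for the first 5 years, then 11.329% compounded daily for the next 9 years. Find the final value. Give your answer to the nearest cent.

After 5 years at 10%: 227,400 × 1.645308934779 ≈ 374,143.2518.
Then 9 years at 11.329%: 374,143.2518 × 2.771674908691 ≈ 1,037,003.4632.

€1,037,003.46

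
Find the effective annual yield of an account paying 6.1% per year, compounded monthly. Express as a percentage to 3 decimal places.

6.273%

EAR = (1 + 6.1%/12)^12 − 1 = (1 + 0.00508333)^12 − 1.
(1 + 0.00508333)^12 ≈ 1.062735, so EAR ≈ 6.27347%.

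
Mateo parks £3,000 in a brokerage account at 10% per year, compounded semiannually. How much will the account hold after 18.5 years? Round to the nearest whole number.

£18,244

Growth factor = (1 + 0.05)^37 ≈ 6.0814069428.
A ≈ 3,000 × 6.0814069428 ≈ 18,244.2208.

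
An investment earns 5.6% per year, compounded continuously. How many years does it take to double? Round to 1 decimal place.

12.4 years

e^(0.056t) = 2, so 0.056t = ln 2 ≈ 0.69315.
t ≈ 0.69315/0.056 ≈ 12.3776.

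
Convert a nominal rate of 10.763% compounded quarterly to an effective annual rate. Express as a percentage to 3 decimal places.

11.205%

One year is 4 periods at 0.0269075 each: (1 + 0.0269075)^4 ≈ 1.112053.
EAR = 1.112053 − 1 ≈ 11.20525%.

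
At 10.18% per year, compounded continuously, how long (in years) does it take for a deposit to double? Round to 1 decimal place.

6.8 years

e^(0.1018t) = 2, so 0.1018t = ln 2 ≈ 0.69315.
t ≈ 0.69315/0.1018 ≈ 6.8089.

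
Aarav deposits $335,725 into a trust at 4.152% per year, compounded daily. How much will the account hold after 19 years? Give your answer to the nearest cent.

$738,874.07

Growth factor = (1 + 0.04152/365)^6935 ≈ 2.20083126011.
A ≈ 335,725 × 2.20083126011 ≈ 738,874.0748.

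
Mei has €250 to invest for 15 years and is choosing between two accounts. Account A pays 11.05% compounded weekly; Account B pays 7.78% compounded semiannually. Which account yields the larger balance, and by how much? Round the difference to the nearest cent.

A: (1 + 0.002125)^780 ≈ 5.236961151, so 250 × 5.236961151 ≈ 1,309.2403.
B: (1 + 0.0389)^30 ≈ 3.14204491, so 250 × 3.14204491 ≈ 785.5112.
Difference ≈ 523.7291 in favor of A.

Account A, by €523.73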